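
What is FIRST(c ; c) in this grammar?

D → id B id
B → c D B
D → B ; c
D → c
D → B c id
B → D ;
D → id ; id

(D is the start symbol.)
{ 'c' }

To compute FIRST(c ; c), process the symbols left to right:
Symbol c is a terminal. Add 'c' and stop.
FIRST(c ; c) = { 'c' }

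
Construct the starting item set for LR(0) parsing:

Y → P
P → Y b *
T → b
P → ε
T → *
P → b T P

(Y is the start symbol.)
{ [P → . Y b *], [P → . b T P], [P → .], [Y → . P], [Y' → . Y] }

First, augment the grammar with Y' → Y
I₀ = CLOSURE({ [Y' → . Y] }):
  [Y' → . Y] has the dot before Y: add [Y → . P]
  [Y → . P] has the dot before P: add [P → . Y b *], [P → .], [P → . b T P]
No further items can be added.

I₀ = { [P → . Y b *], [P → . b T P], [P → .], [Y → . P], [Y' → . Y] }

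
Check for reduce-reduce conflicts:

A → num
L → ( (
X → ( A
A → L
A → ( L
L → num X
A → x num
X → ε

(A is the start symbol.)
Yes — I4: [A → num .] vs [X → .]

Augment with A' → A and build the canonical LR(0) collection (I0 = CLOSURE({[A' → . A]}), then GOTO on every symbol after a dot until no new states appear). It has 14 states:
  I0: { [A → . ( L], [A → . L], [A → . num], [A → . x num], [A' → . A], [L → . ( (], [L → . num X] }  — shift
  I1: { [A → ( . L], [L → ( . (], [L → . ( (], [L → . num X] }  — shift
  I2: { [A' → A .] }  — accept
  I3: { [A → L .] }  — reduce
  I4: { [A → num .], [L → num . X], [X → . ( A], [X → .] }  — shift, 2 reduces
  I5: { [A → x . num] }  — shift
  I6: { [A → x num .] }  — reduce
  I7: { [A → . ( L], [A → . L], [A → . num], [A → . x num], [L → . ( (], [L → . num X], [X → ( . A] }  — shift
  I8: { [L → num X .] }  — reduce
  I9: { [X → ( A .] }  — reduce
  I10: { [L → ( ( .], [L → ( . (] }  — shift, reduce
  I11: { [A → ( L .] }  — reduce
  I12: { [L → num . X], [X → . ( A], [X → .] }  — shift, reduce
  I13: { [L → ( ( .] }  — reduce

I4 contains complete items [A → num .], [X → .] — reduce-reduce conflict.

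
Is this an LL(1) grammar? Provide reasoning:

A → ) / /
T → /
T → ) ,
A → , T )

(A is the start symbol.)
A grammar is LL(1) if for each non-terminal N with multiple productions, the predict sets of those productions are pairwise disjoint, where PREDICT(N → α) = (FIRST(α) \ {ε}) ∪ (FOLLOW(N) if α ⇒* ε).

For A:
  PREDICT(A → ')' '/' '/') = { ')' }
  PREDICT(A → ',' T ')') = { ',' }
For T:
  PREDICT(T → '/') = { '/' }
  PREDICT(T → ')' ',') = { ')' }

All predict sets are disjoint. The grammar IS LL(1).

Answer: Yes, the grammar is LL(1).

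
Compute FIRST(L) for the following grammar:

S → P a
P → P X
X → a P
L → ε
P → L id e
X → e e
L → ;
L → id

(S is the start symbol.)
{ ';', 'id', ε }

To compute FIRST(L), examine every production with L on the left-hand side, reading each right-hand side left to right until a non-nullable symbol is reached.

From L → ε:
  - ε-production, so ε ∈ FIRST(L)
From L → ;:
  - ';' is a terminal: add ';' and stop
From L → id:
  - id is a terminal: add 'id' and stop

Collecting: FIRST(L) = { ';', 'id', ε }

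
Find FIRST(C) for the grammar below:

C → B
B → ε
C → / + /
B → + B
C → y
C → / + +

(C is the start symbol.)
To compute FIRST(C), examine every production with C on the left-hand side, reading each right-hand side left to right until a non-nullable symbol is reached.

FIRST sets of the other non-terminals involved (by the same procedure, iterated to a fixed point):
  FIRST(B) = { '+', ε }

From C → B:
  - B is a non-terminal: add FIRST(B) \ {ε} = { '+' }
    B is nullable and nothing follows, so the whole right-hand side can vanish: ε ∈ FIRST(C)
From C → / + /:
  - '/' is a terminal: add '/' and stop
From C → y:
  - y is a terminal: add 'y' and stop
From C → / + +:
  - '/' is a terminal: add '/' and stop

Collecting: FIRST(C) = { '+', '/', 'y', ε }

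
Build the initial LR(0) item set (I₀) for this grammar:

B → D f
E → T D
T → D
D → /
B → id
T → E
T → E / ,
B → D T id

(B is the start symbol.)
{ [B → . D T id], [B → . D f], [B → . id], [B' → . B], [D → . /] }

First, augment the grammar with B' → B
I₀ = CLOSURE({ [B' → . B] }):
  [B' → . B] has the dot before B: add [B → . D f], [B → . id], [B → . D T id]
  [B → . D f] has the dot before D: add [D → . /]
No further items can be added.

I₀ = { [B → . D T id], [B → . D f], [B → . id], [B' → . B], [D → . /] }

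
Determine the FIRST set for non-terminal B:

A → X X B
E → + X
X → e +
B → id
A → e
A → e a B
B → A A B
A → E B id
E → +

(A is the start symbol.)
{ '+', 'e', 'id' }

FIRST sets of the other non-terminals involved (by the same procedure, iterated to a fixed point):
  FIRST(A) = { '+', 'e' }

From B → id:
  - id is a terminal: add 'id' and stop
From B → A A B:
  - A is a non-terminal: add FIRST(A) \ {ε} = { '+', 'e' }
    A is not nullable, so stop

Collecting: FIRST(B) = { '+', 'e', 'id' }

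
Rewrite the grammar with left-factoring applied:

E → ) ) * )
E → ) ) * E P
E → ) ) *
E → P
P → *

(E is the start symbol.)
E → ) ) * E'
E' → )
E' → E P
E' → ε
E → P
P → *

Left-factoring transforms A → αβ₁ | αβ₂ into A → αA' and A' → β₁ | β₂
(α is the longest common prefix among the alternatives). Repeat until
no nonterminal has two alternatives with a common prefix.

Round 1: E has alternatives sharing prefix ') ) *'. Introduce E': E → ) ) * E'
  Add: E' → )
  Add: E' → E P
  Add: E' → ε

No remaining common prefixes — done.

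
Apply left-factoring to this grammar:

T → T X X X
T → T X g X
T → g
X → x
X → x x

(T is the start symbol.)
Left-factoring transforms A → αβ₁ | αβ₂ into A → αA' and A' → β₁ | β₂
(α is the longest common prefix among the alternatives). Repeat until
no nonterminal has two alternatives with a common prefix.

Round 1: T has alternatives sharing prefix 'T X'. Introduce T': T → T X T'
  Add: T' → X X
  Add: T' → g X

Round 2: X has alternatives sharing prefix 'x'. Introduce X': X → x X'
  Add: X' → ε
  Add: X' → x

No remaining common prefixes — done.

Resulting grammar:
T → T X T'
T' → X X
T' → g X
T → g
X → x X'
X' → ε
X' → x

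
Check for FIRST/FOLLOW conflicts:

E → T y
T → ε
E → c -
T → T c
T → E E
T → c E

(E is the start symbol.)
Yes. T → T c with FOLLOW(T) on { 'c', 'y' }; T → E E with FOLLOW(T) on { 'c', 'y' }; T → c E with FOLLOW(T) on { 'c' }

A FIRST/FOLLOW conflict occurs when a non-terminal N has a nullable alternative N → β (β ⇒* ε) and another alternative N → α with FIRST(α) ∩ FOLLOW(N) ≠ ∅: on such a lookahead the parser cannot decide between expanding α and letting N vanish via β.

Nullable non-terminals: T.
FIRST sets used below: FIRST(T) = { 'c', 'y', ε }, FIRST(E) = { 'c', 'y' }

T: nullable alternative(s) T → ε; FOLLOW(T) = { 'c', 'y' }
  T → ε: FIRST \ {ε} = { } — this is the only nullable alternative, skip
  T → T c: FIRST \ {ε} = { 'c', 'y' } — overlaps FOLLOW(T) on { 'c', 'y' }: CONFLICT
  T → E E: FIRST \ {ε} = { 'c', 'y' } — overlaps FOLLOW(T) on { 'c', 'y' }: CONFLICT
  T → c E: FIRST \ {ε} = { 'c' } — overlaps FOLLOW(T) on { 'c' }: CONFLICT

E has no nullable alternative, so no FIRST/FOLLOW check is needed there.

So the grammar has 3 FIRST/FOLLOW conflicts (marked CONFLICT above).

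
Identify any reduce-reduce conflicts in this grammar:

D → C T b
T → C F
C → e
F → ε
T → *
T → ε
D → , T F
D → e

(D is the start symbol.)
Yes — I4: [C → e .] vs [D → e .]

Augment with D' → D and build the canonical LR(0) collection (I0 = CLOSURE({[D' → . D]}), then GOTO on every symbol after a dot until no new states appear). It has 13 states:
  I0: { [C → . e], [D → . , T F], [D → . C T b], [D → . e], [D' → . D] }  — shift
  I1: { [C → . e], [D → , . T F], [T → . *], [T → . C F], [T → .] }  — shift, reduce
  I2: { [C → . e], [D → C . T b], [T → . *], [T → . C F], [T → .] }  — shift, reduce
  I3: { [D' → D .] }  — accept
  I4: { [C → e .], [D → e .] }  — 2 reduces
  I5: { [T → * .] }  — reduce
  I6: { [F → .], [T → C . F] }  — reduce
  I7: { [D → C T . b] }  — shift
  I8: { [C → e .] }  — reduce
  I9: { [D → C T b .] }  — reduce
  I10: { [T → C F .] }  — reduce
  I11: { [D → , T . F], [F → .] }  — reduce
  I12: { [D → , T F .] }  — reduce

I4 contains complete items [C → e .], [D → e .] — reduce-reduce conflict.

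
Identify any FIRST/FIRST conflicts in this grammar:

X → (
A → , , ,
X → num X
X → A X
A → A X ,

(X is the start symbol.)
A FIRST/FIRST conflict occurs when two productions N → α and N → β for the same non-terminal have FIRST(α) ∩ FIRST(β) ≠ ∅ (with ε ∈ FIRST of a nullable right-hand side, so two nullable alternatives also conflict).

FIRST sets of the non-terminals at (or reachable through a nullable prefix from) the front of some alternative:
  FIRST(A) = { ',' }

Productions for X:
  X → (: FIRST = { '(' }
  X → num X: FIRST = { 'num' }
  X → A X: FIRST = { ',' }
Productions for A:
  A → , , ,: FIRST = { ',' }
  A → A X ,: FIRST = { ',' }

Conflict for A: A → , , , and A → A X ,
  Overlap: { ',' }

Answer: Yes. A → ',' ',' ',' / A → A X ',' on { ',' }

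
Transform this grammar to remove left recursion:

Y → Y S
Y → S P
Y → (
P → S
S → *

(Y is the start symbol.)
Y → S P Y'
Y → ( Y'
Y' → S Y'
Y' → ε
P → S
S → *

Y is directly left-recursive. The standard transformation for
  A → A α₁ | ... | A α_m | β₁ | ... | β_n
is
  A  → β₁ A' | ... | β_n A'
  A' → α₁ A' | ... | α_m A' | ε

Y → S P becomes Y → S P Y'
Y → ( becomes Y → ( Y'
Y → Y S becomes Y' → S Y'
Add Y' → ε

Productions for other non-terminals are unchanged:
  P → S
  S → *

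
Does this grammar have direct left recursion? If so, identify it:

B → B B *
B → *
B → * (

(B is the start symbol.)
Yes, B is left-recursive

Direct left recursion occurs when N → N α for some non-terminal N (the right-hand side begins with the left-hand side itself).

B → B B *: LEFT RECURSIVE (starts with B)
B → *: starts with '*'
B → * (: starts with '*'

The grammar has direct left recursion on: B.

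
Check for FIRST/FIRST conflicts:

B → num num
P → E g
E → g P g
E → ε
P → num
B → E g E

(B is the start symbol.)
A FIRST/FIRST conflict occurs when two productions N → α and N → β for the same non-terminal have FIRST(α) ∩ FIRST(β) ≠ ∅ (with ε ∈ FIRST of a nullable right-hand side, so two nullable alternatives also conflict).

FIRST sets of the non-terminals at (or reachable through a nullable prefix from) the front of some alternative:
  FIRST(E) = { 'g', ε }

Productions for B:
  B → num num: FIRST = { 'num' }
  B → E g E: FIRST = { 'g' }
Productions for P:
  P → E g: FIRST = { 'g' }
  P → num: FIRST = { 'num' }
Productions for E:
  E → g P g: FIRST = { 'g' }
  E → ε: FIRST = { ε }

All alternatives of each non-terminal have pairwise disjoint FIRST sets.

Answer: No FIRST/FIRST conflicts.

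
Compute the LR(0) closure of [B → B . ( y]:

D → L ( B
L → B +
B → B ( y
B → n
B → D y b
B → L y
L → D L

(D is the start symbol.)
{ [B → B . ( y] }

To compute CLOSURE, for each item [A → α.Bβ] where B is a non-terminal, add [B → .γ] for all productions B → γ; repeat for the newly added items until nothing changes.

Start with: [B → B . ( y]
The dot precedes the terminal '(', so nothing is added.

CLOSURE = { [B → B . ( y] }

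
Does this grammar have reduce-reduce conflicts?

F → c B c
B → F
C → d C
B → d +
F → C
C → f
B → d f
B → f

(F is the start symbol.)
A reduce-reduce conflict occurs when an LR(0) state has two complete items [A → α .] and [B → β .] — both call for a reduction, and with no lookahead the parser cannot choose between them.

Augment with F' → F and build the canonical LR(0) collection (I0 = CLOSURE({[F' → . F]}), then GOTO on every symbol after a dot until no new states appear). It has 14 states:
  I0: { [C → . d C], [C → . f], [F → . C], [F → . c B c], [F' → . F] }  — shift
  I1: { [F → C .] }  — reduce
  I2: { [F' → F .] }  — accept
  I3: { [B → . F], [B → . d +], [B → . d f], [B → . f], [C → . d C], [C → . f], [F → . C], [F → . c B c], [F → c . B c] }  — shift
  I4: { [C → . d C], [C → . f], [C → d . C] }  — shift
  I5: { [C → f .] }  — reduce
  I6: { [C → d C .] }  — reduce
  I7: { [F → c B . c] }  — shift
  I8: { [B → F .] }  — reduce
  I9: { [B → d . +], [B → d . f], [C → . d C], [C → . f], [C → d . C] }  — shift
  I10: { [B → f .], [C → f .] }  — 2 reduces
  I11: { [B → d + .] }  — reduce
  I12: { [B → d f .], [C → f .] }  — 2 reduces
  I13: { [F → c B c .] }  — reduce

I10 contains complete items [B → f .], [C → f .] — reduce-reduce conflict.
I12 contains complete items [B → d f .], [C → f .] — reduce-reduce conflict.

Answer: Yes — I10: [B → f .] vs [C → f .]; I12: [B → d f .] vs [C → f .]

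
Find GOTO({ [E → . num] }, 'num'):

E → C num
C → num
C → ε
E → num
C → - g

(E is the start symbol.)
{ [E → num .] }

GOTO(I, 'num') = CLOSURE({ [A → αX.β] : [A → α.Xβ] ∈ I, X = 'num' })

Items with dot before 'num', with the dot advanced:
  [E → . num] → [E → num .]
Closure adds nothing (no advanced item has the dot before a non-terminal).

GOTO = { [E → num .] }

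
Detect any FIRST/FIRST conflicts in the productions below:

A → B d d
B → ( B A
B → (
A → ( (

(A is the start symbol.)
A FIRST/FIRST conflict occurs when two productions N → α and N → β for the same non-terminal have FIRST(α) ∩ FIRST(β) ≠ ∅ (with ε ∈ FIRST of a nullable right-hand side, so two nullable alternatives also conflict).

FIRST sets of the non-terminals at (or reachable through a nullable prefix from) the front of some alternative:
  FIRST(B) = { '(' }

Productions for A:
  A → B d d: FIRST = { '(' }
  A → ( (: FIRST = { '(' }
Productions for B:
  B → ( B A: FIRST = { '(' }
  B → (: FIRST = { '(' }

Conflict for A: A → B d d and A → ( (
  Overlap: { '(' }
Conflict for B: B → ( B A and B → (
  Overlap: { '(' }

Answer: Yes. A → B d d / A → '(' '(' on { '(' }; B → '(' B A / B → '(' on { '(' }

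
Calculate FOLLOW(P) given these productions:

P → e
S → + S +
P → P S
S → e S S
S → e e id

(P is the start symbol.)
To compute FOLLOW(P), find every occurrence of P on a right-hand side N → α P β: add FIRST(β) \ {ε}, and if β is empty or nullable also add FOLLOW(N). Iterate to a fixed point.

P is the start symbol, so $ ∈ FOLLOW(P).
In P → P S: P is followed by S, add FIRST(S) \ {ε} = { '+', 'e' }

Taking the union: FOLLOW(P) = { $, '+', 'e' }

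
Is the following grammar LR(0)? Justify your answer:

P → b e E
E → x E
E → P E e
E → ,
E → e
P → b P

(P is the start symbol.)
A grammar is LR(0) if no state in the canonical LR(0) collection has:
  - both a shift item (dot before a terminal) and a complete item (shift-reduce conflict), or
  - two or more complete items (reduce-reduce conflict; the accept item [P' → P .] counts as a complete item here).

Augment with P' → P and build the canonical LR(0) collection (I0 = CLOSURE({[P' → . P]}), then GOTO on every symbol after a dot until no new states appear). It has 13 states:
  I0: { [P → . b P], [P → . b e E], [P' → . P] }  — shift
  I1: { [P' → P .] }  — accept
  I2: { [P → . b P], [P → . b e E], [P → b . P], [P → b . e E] }  — shift
  I3: { [P → b P .] }  — reduce
  I4: { [E → . ,], [E → . P E e], [E → . e], [E → . x E], [P → . b P], [P → . b e E], [P → b e . E] }  — shift
  I5: { [E → , .] }  — reduce
  I6: { [P → b e E .] }  — reduce
  I7: { [E → . ,], [E → . P E e], [E → . e], [E → . x E], [E → P . E e], [P → . b P], [P → . b e E] }  — shift
  I8: { [E → e .] }  — reduce
  I9: { [E → . ,], [E → . P E e], [E → . e], [E → . x E], [E → x . E], [P → . b P], [P → . b e E] }  — shift
  I10: { [E → x E .] }  — reduce
  I11: { [E → P E . e] }  — shift
  I12: { [E → P E e .] }  — reduce

Every state is either a pure shift/goto state or contains exactly one complete item and nothing to shift — no conflicts. The grammar is LR(0).

Answer: Yes, the grammar is LR(0)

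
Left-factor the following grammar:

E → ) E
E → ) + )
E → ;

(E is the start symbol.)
Left-factoring transforms A → αβ₁ | αβ₂ into A → αA' and A' → β₁ | β₂
(α is the longest common prefix among the alternatives). Repeat until
no nonterminal has two alternatives with a common prefix.

Round 1: E has alternatives sharing prefix ')'. Introduce E': E → ) E'
  Add: E' → E
  Add: E' → + )

No remaining common prefixes — done.

Resulting grammar:
E → ) E'
E' → E
E' → + )
E → ;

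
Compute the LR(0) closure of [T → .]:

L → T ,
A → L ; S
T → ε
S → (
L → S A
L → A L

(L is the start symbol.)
Start with: [T → .]
The dot is at the end, so nothing is added.

CLOSURE = { [T → .] }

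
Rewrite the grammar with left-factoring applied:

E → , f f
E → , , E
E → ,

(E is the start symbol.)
E → , E'
E' → f f
E' → , E
E' → ε

Left-factoring transforms A → αβ₁ | αβ₂ into A → αA' and A' → β₁ | β₂
(α is the longest common prefix among the alternatives). Repeat until
no nonterminal has two alternatives with a common prefix.

Round 1: E has alternatives sharing prefix ','. Introduce E': E → , E'
  Add: E' → f f
  Add: E' → , E
  Add: E' → ε

No remaining common prefixes — done.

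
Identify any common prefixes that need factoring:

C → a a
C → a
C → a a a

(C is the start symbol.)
Left-factoring is needed when two productions for the same non-terminal
share a common prefix on the right-hand side.

Productions for C:
  C → a a
  C → a
  C → a a a

Found common prefix 'a' in productions for C

Answer: Yes, C has productions with common prefix 'a'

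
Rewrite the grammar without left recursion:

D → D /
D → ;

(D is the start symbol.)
D → ; D'
D' → / D'
D' → ε

D is directly left-recursive. The standard transformation for
  A → A α₁ | ... | A α_m | β₁ | ... | β_n
is
  A  → β₁ A' | ... | β_n A'
  A' → α₁ A' | ... | α_m A' | ε

D → ; becomes D → ; D'
D → D / becomes D' → / D'
Add D' → ε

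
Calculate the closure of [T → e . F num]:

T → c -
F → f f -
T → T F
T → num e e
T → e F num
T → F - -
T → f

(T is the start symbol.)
Start with: [T → e . F num]
  [T → e . F num] has the dot before F: add [F → . f f -]
No further items can be added.

CLOSURE = { [F → . f f -], [T → e . F num] }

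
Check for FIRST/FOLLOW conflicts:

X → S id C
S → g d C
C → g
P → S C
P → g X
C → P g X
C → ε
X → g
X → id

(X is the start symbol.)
Yes. C → g with FOLLOW(C) on { 'g' }; C → P g X with FOLLOW(C) on { 'g' }

Nullable non-terminals: C.
FIRST sets used below: FIRST(P) = { 'g' }

C: nullable alternative(s) C → ε; FOLLOW(C) = { $, 'g', 'id' }
  C → g: FIRST \ {ε} = { 'g' } — overlaps FOLLOW(C) on { 'g' }: CONFLICT
  C → P g X: FIRST \ {ε} = { 'g' } — overlaps FOLLOW(C) on { 'g' }: CONFLICT
  C → ε: FIRST \ {ε} = { } — this is the only nullable alternative, skip

P, S, X have no nullable alternative, so no FIRST/FOLLOW check is needed there.

So the grammar has 2 FIRST/FOLLOW conflicts (marked CONFLICT above).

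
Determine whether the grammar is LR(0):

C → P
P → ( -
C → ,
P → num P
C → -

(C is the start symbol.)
A grammar is LR(0) if no state in the canonical LR(0) collection has:
  - both a shift item (dot before a terminal) and a complete item (shift-reduce conflict), or
  - two or more complete items (reduce-reduce conflict; the accept item [C' → C .] counts as a complete item here).

Augment with C' → C and build the canonical LR(0) collection (I0 = CLOSURE({[C' → . C]}), then GOTO on every symbol after a dot until no new states appear). It has 9 states:
  I0: { [C → . ,], [C → . -], [C → . P], [C' → . C], [P → . ( -], [P → . num P] }  — shift
  I1: { [P → ( . -] }  — shift
  I2: { [C → , .] }  — reduce
  I3: { [C → - .] }  — reduce
  I4: { [C' → C .] }  — accept
  I5: { [C → P .] }  — reduce
  I6: { [P → . ( -], [P → . num P], [P → num . P] }  — shift
  I7: { [P → num P .] }  — reduce
  I8: { [P → ( - .] }  — reduce

Every state is either a pure shift/goto state or contains exactly one complete item and nothing to shift — no conflicts. The grammar is LR(0).

Answer: Yes, the grammar is LR(0)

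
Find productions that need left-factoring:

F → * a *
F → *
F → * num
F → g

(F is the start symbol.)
Left-factoring is needed when two productions for the same non-terminal
share a common prefix on the right-hand side.

Productions for F:
  F → * a *
  F → *
  F → * num
  F → g

Found common prefix '*' in productions for F

Answer: Yes, F has productions with common prefix '*'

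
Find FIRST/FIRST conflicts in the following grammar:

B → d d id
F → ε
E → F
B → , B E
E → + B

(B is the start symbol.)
No FIRST/FIRST conflicts.

A FIRST/FIRST conflict occurs when two productions N → α and N → β for the same non-terminal have FIRST(α) ∩ FIRST(β) ≠ ∅ (with ε ∈ FIRST of a nullable right-hand side, so two nullable alternatives also conflict).

FIRST sets of the non-terminals at (or reachable through a nullable prefix from) the front of some alternative:
  FIRST(F) = { ε }

Productions for B:
  B → d d id: FIRST = { 'd' }
  B → , B E: FIRST = { ',' }
Productions for E:
  E → F: FIRST = { ε }
  E → + B: FIRST = { '+' }
F has only one production, so no FIRST/FIRST conflict is possible there.

All alternatives of each non-terminal have pairwise disjoint FIRST sets.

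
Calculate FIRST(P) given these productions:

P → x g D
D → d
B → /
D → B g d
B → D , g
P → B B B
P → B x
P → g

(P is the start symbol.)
To compute FIRST(P), examine every production with P on the left-hand side, reading each right-hand side left to right until a non-nullable symbol is reached.

FIRST sets of the other non-terminals involved (by the same procedure, iterated to a fixed point):
  FIRST(B) = { '/', 'd' }

From P → x g D:
  - x is a terminal: add 'x' and stop
From P → B B B:
  - B is a non-terminal: add FIRST(B) \ {ε} = { '/', 'd' }
    B is not nullable, so stop
From P → B x:
  - B is a non-terminal: add FIRST(B) \ {ε} = { '/', 'd' }
    B is not nullable, so stop
From P → g:
  - g is a terminal: add 'g' and stop

Collecting: FIRST(P) = { '/', 'd', 'g', 'x' }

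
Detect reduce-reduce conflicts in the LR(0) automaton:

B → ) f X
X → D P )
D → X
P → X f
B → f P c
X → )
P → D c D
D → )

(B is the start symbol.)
A reduce-reduce conflict occurs when an LR(0) state has two complete items [A → α .] and [B → β .] — both call for a reduction, and with no lookahead the parser cannot choose between them.

Augment with B' → B and build the canonical LR(0) collection (I0 = CLOSURE({[B' → . B]}), then GOTO on every symbol after a dot until no new states appear). It has 18 states:
  I0: { [B → . ) f X], [B → . f P c], [B' → . B] }  — shift
  I1: { [B → ) . f X] }  — shift
  I2: { [B' → B .] }  — accept
  I3: { [B → f . P c], [D → . )], [D → . X], [P → . D c D], [P → . X f], [X → . )], [X → . D P )] }  — shift
  I4: { [D → ) .], [X → ) .] }  — 2 reduces
  I5: { [D → . )], [D → . X], [P → . D c D], [P → . X f], [P → D . c D], [X → . )], [X → . D P )], [X → D . P )] }  — shift
  I6: { [B → f P . c] }  — shift
  I7: { [D → X .], [P → X . f] }  — shift, reduce
  I8: { [P → X f .] }  — reduce
  I9: { [B → f P c .] }  — reduce
  I10: { [X → D P . )] }  — shift
  I11: { [D → . )], [D → . X], [P → D c . D], [X → . )], [X → . D P )] }  — shift
  I12: { [D → . )], [D → . X], [P → . D c D], [P → . X f], [P → D c D .], [X → . )], [X → . D P )], [X → D . P )] }  — shift, reduce
  I13: { [D → X .] }  — reduce
  I14: { [X → D P ) .] }  — reduce
  I15: { [B → ) f . X], [D → . )], [D → . X], [X → . )], [X → . D P )] }  — shift
  I16: { [D → . )], [D → . X], [P → . D c D], [P → . X f], [X → . )], [X → . D P )], [X → D . P )] }  — shift
  I17: { [B → ) f X .], [D → X .] }  — 2 reduces

I4 contains complete items [D → ) .], [X → ) .] — reduce-reduce conflict.
I17 contains complete items [B → ) f X .], [D → X .] — reduce-reduce conflict.

Answer: Yes — I4: [D → ) .] vs [X → ) .]; I17: [B → ) f X .] vs [D → X .]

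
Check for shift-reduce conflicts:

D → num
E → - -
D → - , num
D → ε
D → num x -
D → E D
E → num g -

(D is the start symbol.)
Yes — I0: [D → .] vs [D → . - , num]; I3: [D → .] vs [D → . - , num]; I4: [D → num .] vs [D → num . x -]

A shift-reduce conflict occurs when an LR(0) state has both:
  - a complete (reduce) item [A → α .] (dot at the end), and
  - a shift item [B → β . c γ] (dot before a terminal).

Augment with D' → D and build the canonical LR(0) collection (I0 = CLOSURE({[D' → . D]}), then GOTO on every symbol after a dot until no new states appear). It has 13 states:
  I0: { [D → . - , num], [D → . E D], [D → . num x -], [D → . num], [D → .], [D' → . D], [E → . - -], [E → . num g -] }  — shift, reduce
  I1: { [D → - . , num], [E → - . -] }  — shift
  I2: { [D' → D .] }  — accept
  I3: { [D → . - , num], [D → . E D], [D → . num x -], [D → . num], [D → .], [D → E . D], [E → . - -], [E → . num g -] }  — shift, reduce
  I4: { [D → num . x -], [D → num .], [E → num . g -] }  — shift, reduce
  I5: { [E → num g . -] }  — shift
  I6: { [D → num x . -] }  — shift
  I7: { [D → num x - .] }  — reduce
  I8: { [E → num g - .] }  — reduce
  I9: { [D → E D .] }  — reduce
  I10: { [D → - , . num] }  — shift
  I11: { [E → - - .] }  — reduce
  I12: { [D → - , num .] }  — reduce

I0 contains reduce item [D → .] and shift items [D → . - , num], [D → . num], [D → . num x -], [E → . - -], [E → . num g -] — shift-reduce conflict.
I3 contains reduce item [D → .] and shift items [D → . - , num], [D → . num], [D → . num x -], [E → . - -], [E → . num g -] — shift-reduce conflict.
I4 contains reduce item [D → num .] and shift items [D → num . x -], [E → num . g -] — shift-reduce conflict.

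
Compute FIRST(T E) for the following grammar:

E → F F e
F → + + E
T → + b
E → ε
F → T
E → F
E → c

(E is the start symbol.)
FIRST sets of the non-terminals involved (from the grammar, by fixed-point iteration):
  FIRST(T) = { '+' }

To compute FIRST(T E), process the symbols left to right:
Symbol T is a non-terminal. Add FIRST(T) \ {ε} = { '+' }
T is not nullable (ε ∉ FIRST(T)), so stop here.
FIRST(T E) = { '+' }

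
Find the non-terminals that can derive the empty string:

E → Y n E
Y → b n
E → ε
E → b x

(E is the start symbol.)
{ 'E' }

A non-terminal is nullable if it can derive ε (the empty string): either it has an ε-production, or it has a production whose right-hand side consists entirely of nullable non-terminals.

ε-productions: E → ε
So E is immediately nullable.
No further non-terminal can be added: every production for the remaining non-terminals contains a terminal or a non-nullable non-terminal.
Nullable = { 'E' }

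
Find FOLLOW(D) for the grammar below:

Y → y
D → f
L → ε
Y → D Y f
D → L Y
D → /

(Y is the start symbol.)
In Y → D Y f: D is followed by Y f, add FIRST(Y f) \ {ε} = { '/', 'f', 'y' }

Taking the union: FOLLOW(D) = { '/', 'f', 'y' }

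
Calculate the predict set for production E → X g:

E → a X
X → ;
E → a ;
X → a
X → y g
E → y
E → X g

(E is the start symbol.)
PREDICT(E → X g) = (FIRST(RHS) \ {ε}) ∪ (FOLLOW(E) if ε ∈ FIRST(RHS), i.e. RHS ⇒* ε)
FIRST(X) = { ';', 'a', 'y' }
FIRST(X g) = { ';', 'a', 'y' }
ε ∉ FIRST(X g), so FOLLOW(E) is not added.
PREDICT(E → X g) = { ';', 'a', 'y' }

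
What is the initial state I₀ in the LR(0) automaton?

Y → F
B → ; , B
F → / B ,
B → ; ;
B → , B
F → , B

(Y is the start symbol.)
{ [F → . , B], [F → . / B ,], [Y → . F], [Y' → . Y] }

First, augment the grammar with Y' → Y
I₀ = CLOSURE({ [Y' → . Y] }):
  [Y' → . Y] has the dot before Y: add [Y → . F]
  [Y → . F] has the dot before F: add [F → . / B ,], [F → . , B]
No further items can be added.

I₀ = { [F → . , B], [F → . / B ,], [Y → . F], [Y' → . Y] }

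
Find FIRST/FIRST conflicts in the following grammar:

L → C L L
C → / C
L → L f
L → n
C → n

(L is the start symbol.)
A FIRST/FIRST conflict occurs when two productions N → α and N → β for the same non-terminal have FIRST(α) ∩ FIRST(β) ≠ ∅ (with ε ∈ FIRST of a nullable right-hand side, so two nullable alternatives also conflict).

FIRST sets of the non-terminals at (or reachable through a nullable prefix from) the front of some alternative:
  FIRST(C) = { '/', 'n' }
  FIRST(L) = { '/', 'n' }

Productions for L:
  L → C L L: FIRST = { '/', 'n' }
  L → L f: FIRST = { '/', 'n' }
  L → n: FIRST = { 'n' }
Productions for C:
  C → / C: FIRST = { '/' }
  C → n: FIRST = { 'n' }

Conflict for L: L → C L L and L → L f
  Overlap: { '/', 'n' }
Conflict for L: L → C L L and L → n
  Overlap: { 'n' }
Conflict for L: L → L f and L → n
  Overlap: { 'n' }

Answer: Yes. L → C L L / L → L f on { '/', 'n' }; L → C L L / L → n on { 'n' }; L → L f / L → n on { 'n' }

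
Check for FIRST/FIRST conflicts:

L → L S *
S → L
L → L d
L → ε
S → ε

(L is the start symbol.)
A FIRST/FIRST conflict occurs when two productions N → α and N → β for the same non-terminal have FIRST(α) ∩ FIRST(β) ≠ ∅ (with ε ∈ FIRST of a nullable right-hand side, so two nullable alternatives also conflict).

FIRST sets of the non-terminals at (or reachable through a nullable prefix from) the front of some alternative:
  FIRST(L) = { '*', 'd', ε }
  FIRST(S) = { '*', 'd', ε }

Productions for L:
  L → L S *: FIRST = { '*', 'd' }
  L → L d: FIRST = { '*', 'd' }
  L → ε: FIRST = { ε }
Productions for S:
  S → L: FIRST = { '*', 'd', ε }
  S → ε: FIRST = { ε }

Conflict for L: L → L S * and L → L d
  Overlap: { '*', 'd' }
Conflict for S: S → L and S → ε
  Overlap: { ε }

Answer: Yes. L → L S '*' / L → L d on { '*', 'd' }; S → L / S → ε on { ε }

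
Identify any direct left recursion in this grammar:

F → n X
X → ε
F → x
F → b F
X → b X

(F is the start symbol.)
Direct left recursion occurs when N → N α for some non-terminal N (the right-hand side begins with the left-hand side itself).

F → n X: starts with n
X → ε: starts with ε
F → x: starts with x
F → b F: starts with b
X → b X: starts with b

No direct left recursion found.

Answer: No direct left recursion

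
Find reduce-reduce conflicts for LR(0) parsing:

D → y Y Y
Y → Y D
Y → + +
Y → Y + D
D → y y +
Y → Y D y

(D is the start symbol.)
No reduce-reduce conflicts

A reduce-reduce conflict occurs when an LR(0) state has two complete items [A → α .] and [B → β .] — both call for a reduction, and with no lookahead the parser cannot choose between them.

Augment with D' → D and build the canonical LR(0) collection (I0 = CLOSURE({[D' → . D]}), then GOTO on every symbol after a dot until no new states appear). It has 14 states:
  I0: { [D → . y Y Y], [D → . y y +], [D' → . D] }  — shift
  I1: { [D' → D .] }  — accept
  I2: { [D → y . Y Y], [D → y . y +], [Y → . + +], [Y → . Y + D], [Y → . Y D y], [Y → . Y D] }  — shift
  I3: { [Y → + . +] }  — shift
  I4: { [D → . y Y Y], [D → . y y +], [D → y Y . Y], [Y → . + +], [Y → . Y + D], [Y → . Y D y], [Y → . Y D], [Y → Y . + D], [Y → Y . D y], [Y → Y . D] }  — shift
  I5: { [D → y y . +] }  — shift
  I6: { [D → y y + .] }  — reduce
  I7: { [D → . y Y Y], [D → . y y +], [Y → + . +], [Y → Y + . D] }  — shift
  I8: { [Y → Y D . y], [Y → Y D .] }  — shift, reduce
  I9: { [D → . y Y Y], [D → . y y +], [D → y Y Y .], [Y → Y . + D], [Y → Y . D y], [Y → Y . D] }  — shift, reduce
  I10: { [D → . y Y Y], [D → . y y +], [Y → Y + . D] }  — shift
  I11: { [Y → Y + D .] }  — reduce
  I12: { [Y → Y D y .] }  — reduce
  I13: { [Y → + + .] }  — reduce

No state contains more than one complete item.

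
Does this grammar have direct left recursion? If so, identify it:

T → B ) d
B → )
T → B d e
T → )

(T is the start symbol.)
No direct left recursion

T → B ) d: starts with B
B → ): starts with ')'
T → B d e: starts with B
T → ): starts with ')'

No direct left recursion found.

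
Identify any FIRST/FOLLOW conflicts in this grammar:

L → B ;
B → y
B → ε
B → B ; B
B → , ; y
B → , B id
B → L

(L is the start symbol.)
A FIRST/FOLLOW conflict occurs when a non-terminal N has a nullable alternative N → β (β ⇒* ε) and another alternative N → α with FIRST(α) ∩ FOLLOW(N) ≠ ∅: on such a lookahead the parser cannot decide between expanding α and letting N vanish via β.

Nullable non-terminals: B.
FIRST sets used below: FIRST(B) = { ',', ';', 'y', ε }, FIRST(L) = { ',', ';', 'y' }

B: nullable alternative(s) B → ε; FOLLOW(B) = { ';', 'id' }
  B → y: FIRST \ {ε} = { 'y' } — disjoint from FOLLOW(B)
  B → ε: FIRST \ {ε} = { } — this is the only nullable alternative, skip
  B → B ; B: FIRST \ {ε} = { ',', ';', 'y' } — overlaps FOLLOW(B) on { ';' }: CONFLICT
  B → , ; y: FIRST \ {ε} = { ',' } — disjoint from FOLLOW(B)
  B → , B id: FIRST \ {ε} = { ',' } — disjoint from FOLLOW(B)
  B → L: FIRST \ {ε} = { ',', ';', 'y' } — overlaps FOLLOW(B) on { ';' }: CONFLICT

L has no nullable alternative, so no FIRST/FOLLOW check is needed there.

So the grammar has 2 FIRST/FOLLOW conflicts (marked CONFLICT above).

Answer: Yes. B → B ';' B with FOLLOW(B) on { ';' }; B → L with FOLLOW(B) on { ';' }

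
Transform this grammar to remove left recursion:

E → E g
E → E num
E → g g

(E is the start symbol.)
E → g g E'
E' → g E'
E' → num E'
E' → ε

E is directly left-recursive. The standard transformation for
  A → A α₁ | ... | A α_m | β₁ | ... | β_n
is
  A  → β₁ A' | ... | β_n A'
  A' → α₁ A' | ... | α_m A' | ε

E → g g becomes E → g g E'
E → E g becomes E' → g E'
E → E num becomes E' → num E'
Add E' → ε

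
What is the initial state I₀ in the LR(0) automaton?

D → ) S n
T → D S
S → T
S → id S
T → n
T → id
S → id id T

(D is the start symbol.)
First, augment the grammar with D' → D
I₀ = CLOSURE({ [D' → . D] }):
  [D' → . D] has the dot before D: add [D → . ) S n]
No further items can be added.

I₀ = { [D → . ) S n], [D' → . D] }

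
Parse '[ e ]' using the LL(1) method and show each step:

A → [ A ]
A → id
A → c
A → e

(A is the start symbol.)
Stack is shown with the top on the left.

Stack    Input    Action
------------------------
A $      [ e ] $  output A → [ A ]
[ A ] $  [ e ] $  match '['
A ] $    e ] $    output A → e
e ] $    e ] $    match 'e'
] $      ] $      match ']'
$        $        accept

The string is accepted.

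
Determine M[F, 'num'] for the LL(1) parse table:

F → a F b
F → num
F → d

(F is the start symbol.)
F → num

To find M[F, 'num'], we find productions for F where 'num' is in the predict set (PREDICT(N → α) = (FIRST(α) \ {ε}) ∪ (FOLLOW(N) if α ⇒* ε)).

F → a F b: PREDICT = { 'a' }
F → num: PREDICT = { 'num' }
  'num' is in predict set, so this production goes in M[F, 'num']
F → d: PREDICT = { 'd' }

M[F, 'num'] = F → num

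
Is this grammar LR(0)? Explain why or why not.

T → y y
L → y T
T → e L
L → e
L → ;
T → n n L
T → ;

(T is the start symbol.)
Yes, the grammar is LR(0)

A grammar is LR(0) if no state in the canonical LR(0) collection has:
  - both a shift item (dot before a terminal) and a complete item (shift-reduce conflict), or
  - two or more complete items (reduce-reduce conflict; the accept item [T' → T .] counts as a complete item here).

Augment with T' → T and build the canonical LR(0) collection (I0 = CLOSURE({[T' → . T]}), then GOTO on every symbol after a dot until no new states appear). It has 14 states:
  I0: { [T → . ;], [T → . e L], [T → . n n L], [T → . y y], [T' → . T] }  — shift
  I1: { [T → ; .] }  — reduce
  I2: { [T' → T .] }  — accept
  I3: { [L → . ;], [L → . e], [L → . y T], [T → e . L] }  — shift
  I4: { [T → n . n L] }  — shift
  I5: { [T → y . y] }  — shift
  I6: { [T → y y .] }  — reduce
  I7: { [L → . ;], [L → . e], [L → . y T], [T → n n . L] }  — shift
  I8: { [L → ; .] }  — reduce
  I9: { [T → n n L .] }  — reduce
  I10: { [L → e .] }  — reduce
  I11: { [L → y . T], [T → . ;], [T → . e L], [T → . n n L], [T → . y y] }  — shift
  I12: { [L → y T .] }  — reduce
  I13: { [T → e L .] }  — reduce

Every state is either a pure shift/goto state or contains exactly one complete item and nothing to shift — no conflicts. The grammar is LR(0).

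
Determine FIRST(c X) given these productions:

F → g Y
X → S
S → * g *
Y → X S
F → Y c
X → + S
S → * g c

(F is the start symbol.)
To compute FIRST(c X), process the symbols left to right:
Symbol c is a terminal. Add 'c' and stop.
FIRST(c X) = { 'c' }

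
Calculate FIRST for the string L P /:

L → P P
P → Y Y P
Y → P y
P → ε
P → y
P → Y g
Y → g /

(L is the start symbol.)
{ '/', 'g', 'y' }

FIRST sets of the non-terminals involved (from the grammar, by fixed-point iteration):
  FIRST(L) = { 'g', 'y', ε }
  FIRST(P) = { 'g', 'y', ε }

To compute FIRST(L P /), process the symbols left to right:
Symbol L is a non-terminal. Add FIRST(L) \ {ε} = { 'g', 'y' }
L is nullable (ε ∈ FIRST(L)), continue to the next symbol.
Symbol P is a non-terminal. Add FIRST(P) \ {ε} = { 'g', 'y' }
P is nullable (ε ∈ FIRST(P)), continue to the next symbol.
Symbol / is a terminal. Add '/' and stop.
FIRST(L P /) = { '/', 'g', 'y' }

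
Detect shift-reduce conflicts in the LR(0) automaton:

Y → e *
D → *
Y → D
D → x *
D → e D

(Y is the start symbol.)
A shift-reduce conflict occurs when an LR(0) state has both:
  - a complete (reduce) item [A → α .] (dot at the end), and
  - a shift item [B → β . c γ] (dot before a terminal).

Augment with Y' → Y and build the canonical LR(0) collection (I0 = CLOSURE({[Y' → . Y]}), then GOTO on every symbol after a dot until no new states appear). It has 10 states:
  I0: { [D → . *], [D → . e D], [D → . x *], [Y → . D], [Y → . e *], [Y' → . Y] }  — shift
  I1: { [D → * .] }  — reduce
  I2: { [Y → D .] }  — reduce
  I3: { [Y' → Y .] }  — accept
  I4: { [D → . *], [D → . e D], [D → . x *], [D → e . D], [Y → e . *] }  — shift
  I5: { [D → x . *] }  — shift
  I6: { [D → x * .] }  — reduce
  I7: { [D → * .], [Y → e * .] }  — 2 reduces
  I8: { [D → e D .] }  — reduce
  I9: { [D → . *], [D → . e D], [D → . x *], [D → e . D] }  — shift

No state contains both a complete item and a shift item.

Answer: No shift-reduce conflicts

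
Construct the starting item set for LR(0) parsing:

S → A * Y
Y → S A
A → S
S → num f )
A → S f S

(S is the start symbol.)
First, augment the grammar with S' → S
I₀ = CLOSURE({ [S' → . S] }):
  [S' → . S] has the dot before S: add [S → . A * Y], [S → . num f )]
  [S → . A * Y] has the dot before A: add [A → . S], [A → . S f S]
No further items can be added.

I₀ = { [A → . S f S], [A → . S], [S → . A * Y], [S → . num f )], [S' → . S] }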